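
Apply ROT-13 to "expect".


Word: "expect"
Shift: 13
Each letter → (letter + shift) mod 26:
  'e' (4) + 13 = 17 → 'r'
  'x' (23) + 13 = 10 → 'k'
  'p' (15) + 13 = 2 → 'c'
  'e' (4) + 13 = 17 → 'r'
  'c' (2) + 13 = 15 → 'p'
  't' (19) + 13 = 6 → 'g'
Result = "rkcrpg"


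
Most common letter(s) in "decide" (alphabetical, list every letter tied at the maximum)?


Word: "decide"
Letter counts:
  'c': 1
  'd': 2
  'e': 2
  'i': 1
Maximum count = 2
Most frequent = 'd', 'e' (2 times each)


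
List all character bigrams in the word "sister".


Word: "sister" (length 6)
Number of bigrams = 6 - 2 + 1 = 5
  Position 0: "si"
  Position 1: "is"
  Position 2: "st"
  Position 3: "te"
  Position 4: "er"
Bigrams = "si", "is", "st", "te", "er"


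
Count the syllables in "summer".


Word: "summer"
Syllable breakdown: sum · mer
Counting: 2 parts
= 2 syllables


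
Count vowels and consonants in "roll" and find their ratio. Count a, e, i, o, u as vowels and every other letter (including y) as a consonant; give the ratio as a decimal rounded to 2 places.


Word: "roll"
Vowels (a,e,i,o,u): 1
Consonants: 3
Ratio = 1/3
= 0.33


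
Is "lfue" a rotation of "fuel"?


Word: "fuel", Candidate: "lfue"
Method: check if candidate is substring of word+word
"fuelfuel" contains "lfue"? Yes
Is rotation = Yes


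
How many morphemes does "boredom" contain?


Word: "boredom"
Morphemes: bore / -dom
Each morpheme carries meaning
= 2 morphemes


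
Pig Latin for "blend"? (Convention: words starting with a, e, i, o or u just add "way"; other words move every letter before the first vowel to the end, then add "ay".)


Word: "blend"
Starts with consonant(s) → move to end, add 'ay'
Consonant cluster: "bl"
Pig Latin = "endblay"


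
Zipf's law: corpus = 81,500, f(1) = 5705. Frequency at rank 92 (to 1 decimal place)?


Zipf's law: f(r) = f(1) / r
f(1) = 5705
f(92) = 5705 / 92
= 62.0 occurrences


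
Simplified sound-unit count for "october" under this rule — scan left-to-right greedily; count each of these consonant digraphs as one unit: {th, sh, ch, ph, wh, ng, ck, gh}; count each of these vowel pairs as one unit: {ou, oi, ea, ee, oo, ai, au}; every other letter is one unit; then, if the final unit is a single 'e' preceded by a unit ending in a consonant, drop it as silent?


Word: "october" (7 letters)
Left-to-right scan:
  1. 'o' (letter)
  2. 'c' (letter)
  3. 't' (letter)
  4. 'o' (letter)
  5. 'b' (letter)
  6. 'e' (letter)
  7. 'r' (letter)
Units from scan: 7
Sound units = 7 units


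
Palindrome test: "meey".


Word: "meey"
Reversed: "yeem"
Forward == Backward? meey != yeem
Palindrome = No


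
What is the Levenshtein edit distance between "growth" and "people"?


Word 1: "growth" (length 6)
Word 2: "people" (length 6)
One optimal edit sequence (insert/delete/substitute each cost 1):
  1. substitute 'g' -> 'p'  (+1)
  2. substitute 'r' -> 'e'  (+1)
  3. keep 'o'
  4. substitute 'w' -> 'p'  (+1)
  5. substitute 't' -> 'l'  (+1)
  6. substitute 'h' -> 'e'  (+1)
Total edit operations: 5
Edit distance = 5


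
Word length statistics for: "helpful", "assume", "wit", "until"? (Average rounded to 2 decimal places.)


Lengths: "helpful"=7, "assume"=6, "wit"=3, "until"=5
Sum = 21, Count = 4
Average = 21/4 = 5.25
= avg=5.25, min=3, max=7


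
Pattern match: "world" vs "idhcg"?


Pattern of "world": [0, 1, 2, 3, 4]
Pattern of "idhcg": [0, 1, 2, 3, 4]
Patterns match
Same pattern = Yes


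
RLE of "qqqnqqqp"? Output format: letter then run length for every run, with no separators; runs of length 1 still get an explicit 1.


String: "qqqnqqqp"
Scanning for consecutive runs:
  'q' x 3
  'n' x 1
  'q' x 3
  'p' x 1
RLE = "q3n1q3p1"


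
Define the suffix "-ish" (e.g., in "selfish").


Suffix: -ish
Example: selfish = self + -ish
Meaning = somewhat / having the qualities of


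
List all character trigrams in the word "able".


Word: "able" (length 4)
Number of trigrams = 4 - 3 + 1 = 2
  Position 0: "abl"
  Position 1: "ble"
Trigrams = "abl", "ble"


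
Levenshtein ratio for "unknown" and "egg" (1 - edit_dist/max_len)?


Word 1: "unknown" (length 7)
Word 2: "egg" (length 3)
One optimal edit sequence:
  1. delete 'u'  (+1)
  2. delete 'n'  (+1)
  3. delete 'k'  (+1)
  4. delete 'n'  (+1)
  5. substitute 'o' -> 'e'  (+1)
  6. substitute 'w' -> 'g'  (+1)
  7. substitute 'n' -> 'g'  (+1)
Edit distance = 7
Max length = max(7, 3) = 7
Similarity = 1 - 7/7
= 0.0000


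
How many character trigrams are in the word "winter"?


Word: "winter" (length 6)
Number of 3-grams = length - 3 + 1 = 6 - 3 + 1
= 4


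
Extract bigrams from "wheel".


Word: "wheel" (length 5)
Number of bigrams = 5 - 2 + 1 = 4
  Position 0: "wh"
  Position 1: "he"
  Position 2: "ee"
  Position 3: "el"
Bigrams = "wh", "he", "ee", "el"


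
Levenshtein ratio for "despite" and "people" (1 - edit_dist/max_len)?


Word 1: "despite" (length 7)
Word 2: "people" (length 6)
One optimal edit sequence:
  1. substitute 'd' -> 'p'  (+1)
  2. keep 'e'
  3. substitute 's' -> 'o'  (+1)
  4. keep 'p'
  5. delete 'i'  (+1)
  6. substitute 't' -> 'l'  (+1)
  7. keep 'e'
Edit distance = 4
Max length = max(7, 6) = 7
Similarity = 1 - 4/7
= 0.4286


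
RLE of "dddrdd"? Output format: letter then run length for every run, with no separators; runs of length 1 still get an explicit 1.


String: "dddrdd"
Scanning for consecutive runs:
  'd' x 3
  'r' x 1
  'd' x 2
RLE = "d3r1d2"


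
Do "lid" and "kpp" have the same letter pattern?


Pattern of "lid": [0, 1, 2]
Pattern of "kpp": [0, 1, 1]
Patterns do not match
Same pattern = No


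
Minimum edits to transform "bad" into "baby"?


Word 1: "bad" (length 3)
Word 2: "baby" (length 4)
One optimal edit sequence (insert/delete/substitute each cost 1):
  1. keep 'b'
  2. keep 'a'
  3. insert 'b'  (+1)
  4. substitute 'd' -> 'y'  (+1)
Total edit operations: 2
Edit distance = 2


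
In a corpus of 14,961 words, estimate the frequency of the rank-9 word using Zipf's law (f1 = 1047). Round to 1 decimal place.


Zipf's law: f(r) = f(1) / r
f(1) = 1047
f(9) = 1047 / 9
= 116.3 occurrences


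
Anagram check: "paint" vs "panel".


Word 1: "paint" → sorted: ainpt
Word 2: "panel" → sorted: aelnp
Same letters? ainpt != aelnp
Anagram = No


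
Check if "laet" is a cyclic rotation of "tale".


Word: "tale", Candidate: "laet"
Method: check if candidate is substring of word+word
"taletale" contains "laet"? No
Is rotation = No


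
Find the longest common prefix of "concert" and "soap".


Word 1: "concert"
Word 2: "soap"
Comparing from start:
  Pos 0: 'c' != 's' (stop)
LCP = "" (length 0)


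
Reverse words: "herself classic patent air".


Original: "herself classic patent air"
Words (1..n): herself | classic | patent | air
Reversed (n..1): air | patent | classic | herself
Result = "air patent classic herself"


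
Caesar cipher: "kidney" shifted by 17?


Word: "kidney"
Shift: 17
Each letter → (letter + shift) mod 26:
  'k' (10) + 17 = 1 → 'b'
  'i' (8) + 17 = 25 → 'z'
  'd' (3) + 17 = 20 → 'u'
  'n' (13) + 17 = 4 → 'e'
  'e' (4) + 17 = 21 → 'v'
  'y' (24) + 17 = 15 → 'p'
Result = "bzuevp"


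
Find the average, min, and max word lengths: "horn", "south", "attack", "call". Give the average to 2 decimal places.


Lengths: "horn"=4, "south"=5, "attack"=6, "call"=4
Sum = 19, Count = 4
Average = 19/4 = 4.75
= avg=4.75, min=4, max=6


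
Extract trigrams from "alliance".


Word: "alliance" (length 8)
Number of trigrams = 8 - 3 + 1 = 6
  Position 0: "all"
  Position 1: "lli"
  Position 2: "lia"
  Position 3: "ian"
  Position 4: "anc"
  Position 5: "nce"
Trigrams = "all", "lli", "lia", "ian", "anc", "nce"


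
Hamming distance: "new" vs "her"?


Comparing character by character (same length = 3):
  Pos 0: 'n' vs 'h' !=
  Pos 1: 'e' vs 'e' =
  Pos 2: 'w' vs 'r' !=
Hamming distance = 2


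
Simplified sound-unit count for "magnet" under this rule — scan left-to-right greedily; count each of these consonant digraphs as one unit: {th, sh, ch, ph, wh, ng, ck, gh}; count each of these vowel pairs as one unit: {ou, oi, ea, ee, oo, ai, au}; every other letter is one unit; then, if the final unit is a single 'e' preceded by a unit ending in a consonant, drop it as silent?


Word: "magnet" (6 letters)
Left-to-right scan:
  (1) 'm' (letter)
  (2) 'a' (letter)
  (3) 'g' (letter)
  (4) 'n' (letter)
  (5) 'e' (letter)
  (6) 't' (letter)
Units from scan: 6
Sound units = 6 units


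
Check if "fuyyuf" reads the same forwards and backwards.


Word: "fuyyuf"
Reversed: "fuyyuf"
Forward == Backward? fuyyuf == fuyyuf
Palindrome = Yes


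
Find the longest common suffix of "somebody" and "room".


Word 1: "somebody"
Word 2: "room"
Comparing from end:
  Pos -1: 'y' != 'm' (stop)
LCS = "" (length 0)


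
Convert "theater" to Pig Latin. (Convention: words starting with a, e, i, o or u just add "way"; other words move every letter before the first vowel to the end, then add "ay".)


Word: "theater"
Starts with consonant(s) → move to end, add 'ay'
Consonant cluster: "th"
Pig Latin = "eaterthay"


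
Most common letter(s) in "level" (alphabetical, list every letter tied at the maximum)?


Word: "level"
Letter counts:
  'e': 2
  'l': 2
  'v': 1
Maximum count = 2
Most frequent = 'e', 'l' (2 times each)


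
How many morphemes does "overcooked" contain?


Word: "overcooked"
Morphemes: over- | cook | -ed
Each morpheme carries meaning
= 3 morphemes


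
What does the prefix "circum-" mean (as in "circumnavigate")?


Prefix: circum-
As in: circumnavigate -> circum- + navigate
Meaning = around


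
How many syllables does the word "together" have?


Word: "together"
Syllable breakdown: to | geth | er
Counting: 3 parts
= 3 syllables


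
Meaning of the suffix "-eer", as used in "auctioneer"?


Suffix: -eer
Example: auctioneer (auction + -eer)
Meaning = one who is concerned with


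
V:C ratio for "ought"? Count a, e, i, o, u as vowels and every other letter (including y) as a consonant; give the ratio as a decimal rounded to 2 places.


Word: "ought"
Vowels (a,e,i,o,u): 2
Consonants: 3
Ratio = 2/3
= 0.67


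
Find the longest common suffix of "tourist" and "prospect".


Word 1: "tourist"
Word 2: "prospect"
Comparing from end:
  Pos -1: 't' == 't'
  Pos -2: 's' != 'c' (stop)
LCS = "t" (length 1)


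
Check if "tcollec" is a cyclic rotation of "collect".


Word: "collect", Candidate: "tcollec"
Method: check if candidate is substring of word+word
"collectcollect" contains "tcollec"? Yes
Is rotation = Yes


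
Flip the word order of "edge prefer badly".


Original: "edge prefer badly"
Words (1..n): edge | prefer | badly
Reversed (n..1): badly | prefer | edge
Result = "badly prefer edge"


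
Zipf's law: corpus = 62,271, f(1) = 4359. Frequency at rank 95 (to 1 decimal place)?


Zipf's law: f(r) = f(1) / r
f(1) = 4359
f(95) = 4359 / 95
= 45.9 occurrences


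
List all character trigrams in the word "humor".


Word: "humor" (length 5)
Number of trigrams = 5 - 3 + 1 = 3
  Position 0: "hum"
  Position 1: "umo"
  Position 2: "mor"
Trigrams = "hum", "umo", "mor"


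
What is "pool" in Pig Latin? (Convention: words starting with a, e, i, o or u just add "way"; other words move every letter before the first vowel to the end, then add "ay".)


Word: "pool"
Starts with consonant(s) → move to end, add 'ay'
Consonant cluster: "p"
Pig Latin = "oolpay"


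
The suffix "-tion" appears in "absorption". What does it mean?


Suffix: -tion
Example: absorption = absorb + -tion, with a spelling change
Meaning = act or process


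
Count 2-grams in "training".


Word: "training" (length 8)
Number of 2-grams = length - 2 + 1 = 8 - 2 + 1
= 7


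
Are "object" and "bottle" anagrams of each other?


Word 1: "object" → sorted: bcejot
Word 2: "bottle" → sorted: belott
Same letters? bcejot != belott
Anagram = No


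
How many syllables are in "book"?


Word: "book"
Syllable breakdown: book
Counting: 1 part
= 1 syllable


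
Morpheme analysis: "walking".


Word: "walking"
Morphemes: walk / -ing
Each morpheme carries meaning
= 2 morphemes


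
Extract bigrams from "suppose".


Word: "suppose" (length 7)
Number of bigrams = 7 - 2 + 1 = 6
  Position 0: "su"
  Position 1: "up"
  Position 2: "pp"
  Position 3: "po"
  Position 4: "os"
  Position 5: "se"
Bigrams = "su", "up", "pp", "po", "os", "se"


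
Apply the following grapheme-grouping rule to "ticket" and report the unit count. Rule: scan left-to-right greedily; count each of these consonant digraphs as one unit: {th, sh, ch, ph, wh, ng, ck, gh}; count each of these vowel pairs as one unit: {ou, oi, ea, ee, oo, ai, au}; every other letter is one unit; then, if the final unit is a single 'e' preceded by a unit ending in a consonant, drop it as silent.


Word: "ticket" (6 letters)
Left-to-right scan:
  1. 't' (letter)
  2. 'i' (letter)
  3. 'ck' (digraph)
  4. 'e' (letter)
  5. 't' (letter)
Units from scan: 5
Sound units = 5 units


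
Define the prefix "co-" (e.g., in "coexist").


Prefix: co-
Example: coexist = co- + exist
Meaning = together


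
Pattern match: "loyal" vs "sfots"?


Pattern of "loyal": [0, 1, 2, 3, 0]
Pattern of "sfots": [0, 1, 2, 3, 0]
Patterns match
Same pattern = Yes


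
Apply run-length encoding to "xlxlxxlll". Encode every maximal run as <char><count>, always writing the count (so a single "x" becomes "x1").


String: "xlxlxxlll"
Scanning for consecutive runs:
  'x' x 1
  'l' x 1
  'x' x 1
  'l' x 1
  'x' x 2
  'l' x 3
RLE = "x1l1x1l1x2l3"


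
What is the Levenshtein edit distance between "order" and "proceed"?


Word 1: "order" (length 5)
Word 2: "proceed" (length 7)
One optimal edit sequence (insert/delete/substitute each cost 1):
  1. insert 'p'  (+1)
  2. insert 'r'  (+1)
  3. keep 'o'
  4. substitute 'r' -> 'c'  (+1)
  5. substitute 'd' -> 'e'  (+1)
  6. keep 'e'
  7. substitute 'r' -> 'd'  (+1)
Total edit operations: 5
Edit distance = 5


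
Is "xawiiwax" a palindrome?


Word: "xawiiwax"
Reversed: "xawiiwax"
Forward == Backward? xawiiwax == xawiiwax
Palindrome = Yes


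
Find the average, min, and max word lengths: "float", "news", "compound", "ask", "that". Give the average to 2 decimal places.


Lengths: "float"=5, "news"=4, "compound"=8, "ask"=3, "that"=4
Sum = 24, Count = 5
Average = 24/5 = 4.80
= avg=4.80, min=3, max=8


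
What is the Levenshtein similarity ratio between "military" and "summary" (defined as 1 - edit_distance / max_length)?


Word 1: "military" (length 8)
Word 2: "summary" (length 7)
One optimal edit sequence:
  1. delete 'm'  (+1)
  2. substitute 'i' -> 's'  (+1)
  3. substitute 'l' -> 'u'  (+1)
  4. substitute 'i' -> 'm'  (+1)
  5. substitute 't' -> 'm'  (+1)
  6. keep 'a'
  7. keep 'r'
  8. keep 'y'
Edit distance = 5
Max length = max(8, 7) = 8
Similarity = 1 - 5/8
= 0.3750


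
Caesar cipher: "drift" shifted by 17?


Word: "drift"
Shift: 17
Each letter → (letter + shift) mod 26:
  'd' (3) + 17 = 20 → 'u'
  'r' (17) + 17 = 8 → 'i'
  'i' (8) + 17 = 25 → 'z'
  'f' (5) + 17 = 22 → 'w'
  't' (19) + 17 = 10 → 'k'
Result = "uizwk"


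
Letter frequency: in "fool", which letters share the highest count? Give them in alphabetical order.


Word: "fool"
Letter counts:
  'f': 1
  'l': 1
  'o': 2
Maximum count = 2
Most frequent = 'o' (2 times each)


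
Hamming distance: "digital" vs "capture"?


Comparing character by character (same length = 7):
  Pos 0: 'd' vs 'c' !=
  Pos 1: 'i' vs 'a' !=
  Pos 2: 'g' vs 'p' !=
  Pos 3: 'i' vs 't' !=
  Pos 4: 't' vs 'u' !=
  Pos 5: 'a' vs 'r' !=
  Pos 6: 'l' vs 'e' !=
Hamming distance = 7


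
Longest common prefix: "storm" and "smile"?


Word 1: "storm"
Word 2: "smile"
Comparing from start:
  Pos 0: 's' == 's'
  Pos 1: 't' != 'm' (stop)
LCP = "s" (length 1)


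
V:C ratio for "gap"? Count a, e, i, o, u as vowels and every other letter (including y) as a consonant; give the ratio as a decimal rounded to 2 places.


Word: "gap"
Vowels (a,e,i,o,u): 1
Consonants: 2
Ratio = 1/2
= 0.50


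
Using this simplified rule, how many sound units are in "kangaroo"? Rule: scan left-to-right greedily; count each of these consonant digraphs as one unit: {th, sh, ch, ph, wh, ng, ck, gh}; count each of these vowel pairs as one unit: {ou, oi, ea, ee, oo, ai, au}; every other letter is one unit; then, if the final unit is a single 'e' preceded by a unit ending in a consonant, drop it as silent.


Word: "kangaroo" (8 letters)
Left-to-right scan:
  1. 'k' (letter)
  2. 'a' (letter)
  3. 'ng' (digraph)
  4. 'a' (letter)
  5. 'r' (letter)
  6. 'oo' (vowel-pair)
Units from scan: 6
Sound units = 6 units


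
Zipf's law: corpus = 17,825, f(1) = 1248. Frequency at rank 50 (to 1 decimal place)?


Zipf's law: f(r) = f(1) / r
f(1) = 1248
f(50) = 1248 / 50
= 25.0 occurrences


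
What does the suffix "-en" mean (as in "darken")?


Suffix: -en
Example: darken (dark + -en)
Meaning = to make / become


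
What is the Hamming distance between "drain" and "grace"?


Comparing character by character (same length = 5):
  Pos 0: 'd' vs 'g' !=
  Pos 1: 'r' vs 'r' =
  Pos 2: 'a' vs 'a' =
  Pos 3: 'i' vs 'c' !=
  Pos 4: 'n' vs 'e' !=
Hamming distance = 3


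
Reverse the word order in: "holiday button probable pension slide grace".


Original: "holiday button probable pension slide grace"
Words (1..n): holiday | button | probable | pension | slide | grace
Reversed (n..1): grace | slide | pension | probable | button | holiday
Result = "grace slide pension probable button holiday"


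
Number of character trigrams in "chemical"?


Word: "chemical" (length 8)
Number of 3-grams = length - 3 + 1 = 8 - 3 + 1
= 6


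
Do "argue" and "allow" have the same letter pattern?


Pattern of "argue": [0, 1, 2, 3, 4]
Pattern of "allow": [0, 1, 1, 2, 3]
Patterns do not match
Same pattern = No


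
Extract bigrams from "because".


Word: "because" (length 7)
Number of bigrams = 7 - 2 + 1 = 6
  Position 0: "be"
  Position 1: "ec"
  Position 2: "ca"
  Position 3: "au"
  Position 4: "us"
  Position 5: "se"
Bigrams = "be", "ec", "ca", "au", "us", "se"


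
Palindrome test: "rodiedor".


Word: "rodiedor"
Reversed: "rodeidor"
Forward == Backward? rodiedor != rodeidor
Palindrome = No


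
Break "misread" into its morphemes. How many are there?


Word: "misread"
Morphemes: mis- + read
Each morpheme carries meaning
= 2 morphemes


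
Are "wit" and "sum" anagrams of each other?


Word 1: "wit" → sorted: itw
Word 2: "sum" → sorted: msu
Same letters? itw != msu
Anagram = No


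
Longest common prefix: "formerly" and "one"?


Word 1: "formerly"
Word 2: "one"
Comparing from start:
  Pos 0: 'f' != 'o' (stop)
LCP = "" (length 0)


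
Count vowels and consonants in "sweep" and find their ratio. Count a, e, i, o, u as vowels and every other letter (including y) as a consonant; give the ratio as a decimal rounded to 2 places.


Word: "sweep"
Vowels (a,e,i,o,u): 2
Consonants: 3
Ratio = 2/3
= 0.67


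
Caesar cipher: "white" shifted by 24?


Word: "white"
Shift: 24
Each letter → (letter + shift) mod 26:
  'w' (22) + 24 = 20 → 'u'
  'h' (7) + 24 = 5 → 'f'
  'i' (8) + 24 = 6 → 'g'
  't' (19) + 24 = 17 → 'r'
  'e' (4) + 24 = 2 → 'c'
Result = "ufgrc"


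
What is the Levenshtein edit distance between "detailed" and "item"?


Word 1: "detailed" (length 8)
Word 2: "item" (length 4)
One optimal edit sequence (insert/delete/substitute each cost 1):
  1. delete 'd'  (+1)
  2. delete 'e'  (+1)
  3. delete 't'  (+1)
  4. delete 'a'  (+1)
  5. keep 'i'
  6. substitute 'l' -> 't'  (+1)
  7. keep 'e'
  8. substitute 'd' -> 'm'  (+1)
Total edit operations: 6
Edit distance = 6


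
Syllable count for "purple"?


Word: "purple"
Syllable breakdown: pur / ple
Counting: 2 parts
= 2 syllables


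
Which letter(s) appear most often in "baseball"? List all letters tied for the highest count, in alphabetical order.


Word: "baseball"
Letter counts:
  'a': 2
  'b': 2
  'e': 1
  'l': 2
  's': 1
Maximum count = 2
Most frequent = 'a', 'b', 'l' (2 times each)


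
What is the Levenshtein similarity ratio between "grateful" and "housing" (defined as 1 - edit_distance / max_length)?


Word 1: "grateful" (length 8)
Word 2: "housing" (length 7)
One optimal edit sequence:
  1. delete 'g'  (+1)
  2. substitute 'r' -> 'h'  (+1)
  3. substitute 'a' -> 'o'  (+1)
  4. substitute 't' -> 'u'  (+1)
  5. substitute 'e' -> 's'  (+1)
  6. substitute 'f' -> 'i'  (+1)
  7. substitute 'u' -> 'n'  (+1)
  8. substitute 'l' -> 'g'  (+1)
Edit distance = 8
Max length = max(8, 7) = 8
Similarity = 1 - 8/8
= 0.0000


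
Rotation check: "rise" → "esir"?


Word: "rise", Candidate: "esir"
Method: check if candidate is substring of word+word
"riserise" contains "esir"? No
Is rotation = No


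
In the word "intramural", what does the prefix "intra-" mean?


Prefix: intra-
Example: intramural (intra- + mural)
Meaning = within


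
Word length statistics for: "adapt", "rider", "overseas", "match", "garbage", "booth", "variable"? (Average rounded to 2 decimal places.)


Lengths: "adapt"=5, "rider"=5, "overseas"=8, "match"=5, "garbage"=7, "booth"=5, "variable"=8
Sum = 43, Count = 7
Average = 43/7 = 6.14
= avg=6.14, min=5, max=8


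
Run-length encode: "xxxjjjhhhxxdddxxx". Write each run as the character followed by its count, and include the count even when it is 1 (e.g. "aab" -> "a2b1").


String: "xxxjjjhhhxxdddxxx"
Scanning for consecutive runs:
  'x' x 3
  'j' x 3
  'h' x 3
  'x' x 2
  'd' x 3
  'x' x 3
RLE = "x3j3h3x2d3x3"


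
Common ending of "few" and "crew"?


Word 1: "few"
Word 2: "crew"
Comparing from end:
  Pos -1: 'w' == 'w'
  Pos -2: 'e' == 'e'
  Pos -3: 'f' != 'r' (stop)
LCS = "ew" (length 2)


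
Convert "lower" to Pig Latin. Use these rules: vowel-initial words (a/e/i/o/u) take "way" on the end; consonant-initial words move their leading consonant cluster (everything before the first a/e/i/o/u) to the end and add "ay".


Word: "lower"
Starts with consonant(s) → move to end, add 'ay'
Consonant cluster: "l"
Pig Latin = "owerlay"


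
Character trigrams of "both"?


Word: "both" (length 4)
Number of trigrams = 4 - 3 + 1 = 2
  Position 0: "bot"
  Position 1: "oth"
Trigrams = "bot", "oth"


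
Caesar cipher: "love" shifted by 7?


Word: "love"
Shift: 7
Each letter → (letter + shift) mod 26:
  'l' (11) + 7 = 18 → 's'
  'o' (14) + 7 = 21 → 'v'
  'v' (21) + 7 = 2 → 'c'
  'e' (4) + 7 = 11 → 'l'
Result = "svcl"


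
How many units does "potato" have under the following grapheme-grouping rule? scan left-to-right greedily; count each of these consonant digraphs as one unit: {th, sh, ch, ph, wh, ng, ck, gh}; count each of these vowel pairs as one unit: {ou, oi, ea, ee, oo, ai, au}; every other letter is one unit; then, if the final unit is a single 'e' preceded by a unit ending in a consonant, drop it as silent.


Word: "potato" (6 letters)
Left-to-right scan:
  1. 'p' (letter)
  2. 'o' (letter)
  3. 't' (letter)
  4. 'a' (letter)
  5. 't' (letter)
  6. 'o' (letter)
Units from scan: 6
Sound units = 6 units


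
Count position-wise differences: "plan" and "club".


Comparing character by character (same length = 4):
  Pos 0: 'p' vs 'c' !=
  Pos 1: 'l' vs 'l' =
  Pos 2: 'a' vs 'u' !=
  Pos 3: 'n' vs 'b' !=
Hamming distance = 3


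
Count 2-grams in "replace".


Word: "replace" (length 7)
Number of 2-grams = length - 2 + 1 = 7 - 2 + 1
= 6


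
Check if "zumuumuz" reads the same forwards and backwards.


Word: "zumuumuz"
Reversed: "zumuumuz"
Forward == Backward? zumuumuz == zumuumuz
Palindrome = Yes


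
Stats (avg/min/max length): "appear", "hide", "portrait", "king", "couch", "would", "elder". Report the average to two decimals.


Lengths: "appear"=6, "hide"=4, "portrait"=8, "king"=4, "couch"=5, "would"=5, "elder"=5
Sum = 37, Count = 7
Average = 37/7 = 5.29
= avg=5.29, min=4, max=8


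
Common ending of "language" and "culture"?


Word 1: "language"
Word 2: "culture"
Comparing from end:
  Pos -1: 'e' == 'e'
  Pos -2: 'g' != 'r' (stop)
LCS = "e" (length 1)


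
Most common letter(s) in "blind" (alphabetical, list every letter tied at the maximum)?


Word: "blind"
Letter counts:
  'b': 1
  'd': 1
  'i': 1
  'l': 1
  'n': 1
Maximum count = 1
Most frequent = 'b', 'd', 'i', 'l', 'n' (1 time each)


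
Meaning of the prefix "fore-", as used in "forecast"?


Prefix: fore-
Example: forecast = fore- + cast
Meaning = before


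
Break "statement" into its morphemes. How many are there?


Word: "statement"
Morphemes: state + -ment
Each morpheme carries meaning
= 2 morphemes


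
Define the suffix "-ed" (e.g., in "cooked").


Suffix: -ed
Example: cooked (cook + -ed)
Meaning = past tense


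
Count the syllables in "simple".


Word: "simple"
Syllable breakdown: sim · ple
Counting: 2 parts
= 2 syllables


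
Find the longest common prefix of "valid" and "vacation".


Word 1: "valid"
Word 2: "vacation"
Comparing from start:
  Pos 0: 'v' == 'v'
  Pos 1: 'a' == 'a'
  Pos 2: 'l' != 'c' (stop)
LCP = "va" (length 2)


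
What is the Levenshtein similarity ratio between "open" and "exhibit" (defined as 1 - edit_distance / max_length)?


Word 1: "open" (length 4)
Word 2: "exhibit" (length 7)
One optimal edit sequence:
  1. insert 'e'  (+1)
  2. insert 'x'  (+1)
  3. insert 'h'  (+1)
  4. substitute 'o' -> 'i'  (+1)
  5. substitute 'p' -> 'b'  (+1)
  6. substitute 'e' -> 'i'  (+1)
  7. substitute 'n' -> 't'  (+1)
Edit distance = 7
Max length = max(4, 7) = 7
Similarity = 1 - 7/7
= 0.0000


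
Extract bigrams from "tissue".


Word: "tissue" (length 6)
Number of bigrams = 6 - 2 + 1 = 5
  Position 0: "ti"
  Position 1: "is"
  Position 2: "ss"
  Position 3: "su"
  Position 4: "ue"
Bigrams = "ti", "is", "ss", "su", "ue"


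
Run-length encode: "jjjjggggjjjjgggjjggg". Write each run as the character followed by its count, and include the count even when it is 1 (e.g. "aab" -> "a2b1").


String: "jjjjggggjjjjgggjjggg"
Scanning for consecutive runs:
  'j' x 4
  'g' x 4
  'j' x 4
  'g' x 3
  'j' x 2
  'g' x 3
RLE = "j4g4j4g3j2g3"


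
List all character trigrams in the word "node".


Word: "node" (length 4)
Number of trigrams = 4 - 3 + 1 = 2
  Position 0: "nod"
  Position 1: "ode"
Trigrams = "nod", "ode"


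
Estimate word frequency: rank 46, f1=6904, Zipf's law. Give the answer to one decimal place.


Zipf's law: f(r) = f(1) / r
f(1) = 6904
f(46) = 6904 / 46
= 150.1 occurrences


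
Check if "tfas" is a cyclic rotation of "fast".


Word: "fast", Candidate: "tfas"
Method: check if candidate is substring of word+word
"fastfast" contains "tfas"? Yes
Is rotation = Yes


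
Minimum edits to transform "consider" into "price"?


Word 1: "consider" (length 8)
Word 2: "price" (length 5)
One optimal edit sequence (insert/delete/substitute each cost 1):
  1. delete 'c'  (+1)
  2. delete 'o'  (+1)
  3. substitute 'n' -> 'p'  (+1)
  4. substitute 's' -> 'r'  (+1)
  5. keep 'i'
  6. substitute 'd' -> 'c'  (+1)
  7. keep 'e'
  8. delete 'r'  (+1)
Total edit operations: 6
Edit distance = 6


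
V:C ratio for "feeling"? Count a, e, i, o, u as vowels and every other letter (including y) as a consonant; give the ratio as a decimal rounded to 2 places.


Word: "feeling"
Vowels (a,e,i,o,u): 3
Consonants: 4
Ratio = 3/4
= 0.75


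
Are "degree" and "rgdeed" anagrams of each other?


Word 1: "degree" → sorted: deeegr
Word 2: "rgdeed" → sorted: ddeegr
Same letters? deeegr != ddeegr
Anagram = No


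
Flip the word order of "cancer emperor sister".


Original: "cancer emperor sister"
Words (1..n): cancer | emperor | sister
Reversed (n..1): sister | emperor | cancer
Result = "sister emperor cancer"


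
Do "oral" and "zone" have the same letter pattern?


Pattern of "oral": [0, 1, 2, 3]
Pattern of "zone": [0, 1, 2, 3]
Patterns match
Same pattern = Yes


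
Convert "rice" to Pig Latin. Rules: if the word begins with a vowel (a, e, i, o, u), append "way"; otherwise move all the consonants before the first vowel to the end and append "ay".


Word: "rice"
Starts with consonant(s) → move to end, add 'ay'
Consonant cluster: "r"
Pig Latin = "iceray"


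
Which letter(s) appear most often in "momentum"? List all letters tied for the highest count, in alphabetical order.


Word: "momentum"
Letter counts:
  'e': 1
  'm': 3
  'n': 1
  'o': 1
  't': 1
  'u': 1
Maximum count = 3
Most frequent = 'm' (3 times each)


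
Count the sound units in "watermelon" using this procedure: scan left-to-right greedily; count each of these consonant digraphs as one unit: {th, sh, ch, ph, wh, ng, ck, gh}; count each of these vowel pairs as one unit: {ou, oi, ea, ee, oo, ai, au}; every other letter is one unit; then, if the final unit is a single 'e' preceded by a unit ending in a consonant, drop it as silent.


Word: "watermelon" (10 letters)
Left-to-right scan:
  1. 'w' (letter)
  2. 'a' (letter)
  3. 't' (letter)
  4. 'e' (letter)
  5. 'r' (letter)
  6. 'm' (letter)
  7. 'e' (letter)
  8. 'l' (letter)
  9. 'o' (letter)
  10. 'n' (letter)
Units from scan: 10
Sound units = 10 units


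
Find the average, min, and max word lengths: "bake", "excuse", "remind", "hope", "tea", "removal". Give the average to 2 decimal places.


Lengths: "bake"=4, "excuse"=6, "remind"=6, "hope"=4, "tea"=3, "removal"=7
Sum = 30, Count = 6
Average = 30/6 = 5.00
= avg=5.00, min=3, max=7


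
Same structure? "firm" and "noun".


Pattern of "firm": [0, 1, 2, 3]
Pattern of "noun": [0, 1, 2, 0]
Patterns do not match
Same pattern = No


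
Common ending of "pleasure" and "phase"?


Word 1: "pleasure"
Word 2: "phase"
Comparing from end:
  Pos -1: 'e' == 'e'
  Pos -2: 'r' != 's' (stop)
LCS = "e" (length 1)


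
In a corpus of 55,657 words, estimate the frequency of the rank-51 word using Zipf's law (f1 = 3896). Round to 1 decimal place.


Zipf's law: f(r) = f(1) / r
f(1) = 3896
f(51) = 3896 / 51
= 76.4 occurrences


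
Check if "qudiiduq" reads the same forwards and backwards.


Word: "qudiiduq"
Reversed: "qudiiduq"
Forward == Backward? qudiiduq == qudiiduq
Palindrome = Yes


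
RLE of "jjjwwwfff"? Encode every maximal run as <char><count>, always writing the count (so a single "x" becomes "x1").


String: "jjjwwwfff"
Scanning for consecutive runs:
  'j' x 3
  'w' x 3
  'f' x 3
RLE = "j3w3f3"


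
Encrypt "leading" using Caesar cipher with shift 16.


Word: "leading"
Shift: 16
Each letter → (letter + shift) mod 26:
  'l' (11) + 16 = 1 → 'b'
  'e' (4) + 16 = 20 → 'u'
  'a' (0) + 16 = 16 → 'q'
  'd' (3) + 16 = 19 → 't'
  'i' (8) + 16 = 24 → 'y'
  'n' (13) + 16 = 3 → 'd'
  'g' (6) + 16 = 22 → 'w'
Result = "buqtydw"


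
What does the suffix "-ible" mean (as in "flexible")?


Suffix: -ible
Example: flexible (flex + -ible)
Meaning = capable of


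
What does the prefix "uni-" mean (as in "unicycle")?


Prefix: uni-
Example: unicycle (uni- + cycle)
Meaning = one


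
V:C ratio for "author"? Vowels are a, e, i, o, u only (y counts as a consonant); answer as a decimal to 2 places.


Word: "author"
Vowels (a,e,i,o,u): 3
Consonants: 3
Ratio = 3/3
= 1.00


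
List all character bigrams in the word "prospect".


Word: "prospect" (length 8)
Number of bigrams = 8 - 2 + 1 = 7
  Position 0: "pr"
  Position 1: "ro"
  Position 2: "os"
  Position 3: "sp"
  Position 4: "pe"
  Position 5: "ec"
  Position 6: "ct"
Bigrams = "pr", "ro", "os", "sp", "pe", "ec", "ct"


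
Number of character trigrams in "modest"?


Word: "modest" (length 6)
Number of 3-grams = length - 3 + 1 = 6 - 3 + 1
= 4


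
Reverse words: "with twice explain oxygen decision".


Original: "with twice explain oxygen decision"
Words (1..n): with | twice | explain | oxygen | decision
Reversed (n..1): decision | oxygen | explain | twice | with
Result = "decision oxygen explain twice with"


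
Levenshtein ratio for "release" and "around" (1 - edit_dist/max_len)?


Word 1: "release" (length 7)
Word 2: "around" (length 6)
One optimal edit sequence:
  1. delete 'r'  (+1)
  2. substitute 'e' -> 'a'  (+1)
  3. substitute 'l' -> 'r'  (+1)
  4. substitute 'e' -> 'o'  (+1)
  5. substitute 'a' -> 'u'  (+1)
  6. substitute 's' -> 'n'  (+1)
  7. substitute 'e' -> 'd'  (+1)
Edit distance = 7
Max length = max(7, 6) = 7
Similarity = 1 - 7/7
= 0.0000


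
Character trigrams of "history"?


Word: "history" (length 7)
Number of trigrams = 7 - 3 + 1 = 5
  Position 0: "his"
  Position 1: "ist"
  Position 2: "sto"
  Position 3: "tor"
  Position 4: "ory"
Trigrams = "his", "ist", "sto", "tor", "ory"


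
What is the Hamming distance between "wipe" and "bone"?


Comparing character by character (same length = 4):
  Pos 0: 'w' vs 'b' !=
  Pos 1: 'i' vs 'o' !=
  Pos 2: 'p' vs 'n' !=
  Pos 3: 'e' vs 'e' =
Hamming distance = 3


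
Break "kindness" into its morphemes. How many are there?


Word: "kindness"
Morphemes: kind | -ness
Each morpheme carries meaning
= 2 morphemes


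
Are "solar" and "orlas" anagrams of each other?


Word 1: "solar" → sorted: alors
Word 2: "orlas" → sorted: alors
Same letters? alors == alors
Anagram = Yes


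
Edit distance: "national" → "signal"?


Word 1: "national" (length 8)
Word 2: "signal" (length 6)
One optimal edit sequence (insert/delete/substitute each cost 1):
  1. delete 'n'  (+1)
  2. delete 'a'  (+1)
  3. substitute 't' -> 's'  (+1)
  4. keep 'i'
  5. substitute 'o' -> 'g'  (+1)
  6. keep 'n'
  7. keep 'a'
  8. keep 'l'
Total edit operations: 4
Edit distance = 4


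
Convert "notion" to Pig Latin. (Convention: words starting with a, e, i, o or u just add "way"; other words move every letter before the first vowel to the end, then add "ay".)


Word: "notion"
Starts with consonant(s) → move to end, add 'ay'
Consonant cluster: "n"
Pig Latin = "otionnay"


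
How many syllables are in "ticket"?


Word: "ticket"
Syllable breakdown: tick | et
Counting: 2 parts
= 2 syllables


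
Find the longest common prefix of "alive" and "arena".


Word 1: "alive"
Word 2: "arena"
Comparing from start:
  Pos 0: 'a' == 'a'
  Pos 1: 'l' != 'r' (stop)
LCP = "a" (length 1)


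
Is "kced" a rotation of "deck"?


Word: "deck", Candidate: "kced"
Method: check if candidate is substring of word+word
"deckdeck" contains "kced"? No
Is rotation = No


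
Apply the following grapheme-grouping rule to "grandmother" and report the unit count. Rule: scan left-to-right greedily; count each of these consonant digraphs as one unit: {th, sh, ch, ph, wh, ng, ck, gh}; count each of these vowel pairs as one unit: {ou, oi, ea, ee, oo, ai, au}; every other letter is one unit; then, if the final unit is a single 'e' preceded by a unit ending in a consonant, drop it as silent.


Word: "grandmother" (11 letters)
Left-to-right scan:
  1. 'g' (letter)
  2. 'r' (letter)
  3. 'a' (letter)
  4. 'n' (letter)
  5. 'd' (letter)
  6. 'm' (letter)
  7. 'o' (letter)
  8. 'th' (digraph)
  9. 'e' (letter)
  10. 'r' (letter)
Units from scan: 10
Sound units = 10 units


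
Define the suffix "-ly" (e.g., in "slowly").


Suffix: -ly
Example: slowly = slow + -ly
Meaning = in a manner


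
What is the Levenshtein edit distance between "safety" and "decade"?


Word 1: "safety" (length 6)
Word 2: "decade" (length 6)
One optimal edit sequence (insert/delete/substitute each cost 1):
  1. substitute 's' -> 'd'  (+1)
  2. substitute 'a' -> 'e'  (+1)
  3. substitute 'f' -> 'c'  (+1)
  4. substitute 'e' -> 'a'  (+1)
  5. substitute 't' -> 'd'  (+1)
  6. substitute 'y' -> 'e'  (+1)
Total edit operations: 6
Edit distance = 6


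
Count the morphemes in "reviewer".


Word: "reviewer"
Morphemes: re- / view / -er
Each morpheme carries meaning
= 3 morphemes


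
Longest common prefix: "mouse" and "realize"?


Word 1: "mouse"
Word 2: "realize"
Comparing from start:
  Pos 0: 'm' != 'r' (stop)
LCP = "" (length 0)


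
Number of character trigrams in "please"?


Word: "please" (length 6)
Number of 3-grams = length - 3 + 1 = 6 - 3 + 1
= 4


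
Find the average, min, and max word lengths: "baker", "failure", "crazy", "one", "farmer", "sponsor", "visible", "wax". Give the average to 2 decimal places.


Lengths: "baker"=5, "failure"=7, "crazy"=5, "one"=3, "farmer"=6, "sponsor"=7, "visible"=7, "wax"=3
Sum = 43, Count = 8
Average = 43/8 = 5.38
= avg=5.38, min=3, max=7


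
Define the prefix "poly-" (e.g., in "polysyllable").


Prefix: poly-
Example: polysyllable = poly- + syllable
Meaning = many


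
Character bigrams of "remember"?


Word: "remember" (length 8)
Number of bigrams = 8 - 2 + 1 = 7
  Position 0: "re"
  Position 1: "em"
  Position 2: "me"
  Position 3: "em"
  Position 4: "mb"
  Position 5: "be"
  Position 6: "er"
Bigrams = "re", "em", "me", "em", "mb", "be", "er"


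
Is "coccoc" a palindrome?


Word: "coccoc"
Reversed: "coccoc"
Forward == Backward? coccoc == coccoc
Palindrome = Yes


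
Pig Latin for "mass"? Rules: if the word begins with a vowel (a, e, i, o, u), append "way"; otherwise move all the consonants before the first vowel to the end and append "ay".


Word: "mass"
Starts with consonant(s) → move to end, add 'ay'
Consonant cluster: "m"
Pig Latin = "assmay"


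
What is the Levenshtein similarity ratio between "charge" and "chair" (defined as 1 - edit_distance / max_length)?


Word 1: "charge" (length 6)
Word 2: "chair" (length 5)
One optimal edit sequence:
  1. keep 'c'
  2. keep 'h'
  3. keep 'a'
  4. delete 'r'  (+1)
  5. substitute 'g' -> 'i'  (+1)
  6. substitute 'e' -> 'r'  (+1)
Edit distance = 3
Max length = max(6, 5) = 6
Similarity = 1 - 3/6
= 0.5000


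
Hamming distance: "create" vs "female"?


Comparing character by character (same length = 6):
  Pos 0: 'c' vs 'f' !=
  Pos 1: 'r' vs 'e' !=
  Pos 2: 'e' vs 'm' !=
  Pos 3: 'a' vs 'a' =
  Pos 4: 't' vs 'l' !=
  Pos 5: 'e' vs 'e' =
Hamming distance = 4


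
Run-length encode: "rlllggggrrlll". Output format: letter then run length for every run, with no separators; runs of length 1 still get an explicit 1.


String: "rlllggggrrlll"
Scanning for consecutive runs:
  'r' x 1
  'l' x 3
  'g' x 4
  'r' x 2
  'l' x 3
RLE = "r1l3g4r2l3"


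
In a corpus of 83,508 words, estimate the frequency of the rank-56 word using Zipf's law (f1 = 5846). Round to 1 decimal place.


Zipf's law: f(r) = f(1) / r
f(1) = 5846
f(56) = 5846 / 56
= 104.4 occurrences


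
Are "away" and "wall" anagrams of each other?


Word 1: "away" → sorted: aawy
Word 2: "wall" → sorted: allw
Same letters? aawy != allw
Anagram = No


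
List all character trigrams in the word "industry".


Word: "industry" (length 8)
Number of trigrams = 8 - 3 + 1 = 6
  Position 0: "ind"
  Position 1: "ndu"
  Position 2: "dus"
  Position 3: "ust"
  Position 4: "str"
  Position 5: "try"
Trigrams = "ind", "ndu", "dus", "ust", "str", "try"


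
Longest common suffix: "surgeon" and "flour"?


Word 1: "surgeon"
Word 2: "flour"
Comparing from end:
  Pos -1: 'n' != 'r' (stop)
LCS = "" (length 0)


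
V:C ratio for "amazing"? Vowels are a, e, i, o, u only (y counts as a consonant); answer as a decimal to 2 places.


Word: "amazing"
Vowels (a,e,i,o,u): 3
Consonants: 4
Ratio = 3/4
= 0.75


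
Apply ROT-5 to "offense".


Word: "offense"
Shift: 5
Each letter → (letter + shift) mod 26:
  'o' (14) + 5 = 19 → 't'
  'f' (5) + 5 = 10 → 'k'
  'f' (5) + 5 = 10 → 'k'
  'e' (4) + 5 = 9 → 'j'
  'n' (13) + 5 = 18 → 's'
  's' (18) + 5 = 23 → 'x'
  'e' (4) + 5 = 9 → 'j'
Result = "tkkjsxj"
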